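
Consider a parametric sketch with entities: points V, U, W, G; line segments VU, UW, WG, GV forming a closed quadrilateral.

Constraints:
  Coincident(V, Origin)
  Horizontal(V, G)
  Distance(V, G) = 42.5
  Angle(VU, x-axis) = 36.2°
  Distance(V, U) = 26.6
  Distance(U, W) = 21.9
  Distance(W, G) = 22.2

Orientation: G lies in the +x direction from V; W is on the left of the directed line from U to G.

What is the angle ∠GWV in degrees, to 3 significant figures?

62.7°

Checks: |UW| = 21.90 ✓; |WG| = 22.20 ✓.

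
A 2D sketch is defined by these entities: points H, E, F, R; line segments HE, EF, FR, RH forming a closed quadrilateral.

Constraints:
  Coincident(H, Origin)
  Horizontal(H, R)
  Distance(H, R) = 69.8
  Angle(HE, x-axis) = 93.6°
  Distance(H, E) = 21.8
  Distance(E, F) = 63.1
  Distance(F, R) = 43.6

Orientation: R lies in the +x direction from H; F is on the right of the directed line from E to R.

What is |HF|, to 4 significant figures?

46.54

Checks: |EF| = 63.10 ✓; |FR| = 43.60 ✓.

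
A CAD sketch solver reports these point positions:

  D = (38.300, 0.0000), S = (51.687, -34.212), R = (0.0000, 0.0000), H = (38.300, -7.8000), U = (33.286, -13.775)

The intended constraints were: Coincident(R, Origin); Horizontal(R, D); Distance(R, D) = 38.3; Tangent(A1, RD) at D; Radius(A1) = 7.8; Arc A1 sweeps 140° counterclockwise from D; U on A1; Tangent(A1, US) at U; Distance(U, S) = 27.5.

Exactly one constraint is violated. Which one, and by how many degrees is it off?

Tangent(A1, US) at U — off by 8.00°.

R = (0.00, 0.00) ✓; R.y = 0.00, D.y = 0.00 ✓; |RD| = 38.30 ✓; ∠(HD, DR) = 90.00° ✓; |HD| = 7.800 ✓; bearing(H→U) − bearing(H→D) = 140.0° ✓; |HU| = 7.800 ✓; ∠(HU, US) = 98.00° ✗; |US| = 27.50 ✓.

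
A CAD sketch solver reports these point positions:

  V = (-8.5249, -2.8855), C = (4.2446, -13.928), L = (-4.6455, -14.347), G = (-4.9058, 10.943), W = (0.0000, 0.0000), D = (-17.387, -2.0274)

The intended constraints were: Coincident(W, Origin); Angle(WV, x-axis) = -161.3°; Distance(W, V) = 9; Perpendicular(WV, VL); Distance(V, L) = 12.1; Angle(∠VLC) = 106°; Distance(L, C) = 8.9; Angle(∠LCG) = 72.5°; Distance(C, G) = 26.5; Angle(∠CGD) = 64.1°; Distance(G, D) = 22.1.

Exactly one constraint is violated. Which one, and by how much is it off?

Distance(G, D) = 22.1 — off by 4.10.

W = (0.00, 0.00) ✓; WV at -161.3° ✓; |WV| = 9.000 ✓; ∠(WV, VL) = 90.00° ✓; |VL| = 12.10 ✓; ∠VLC = 106.0° ✓; |LC| = 8.900 ✓; ∠LCG = 72.50° ✓; |CG| = 26.50 ✓; ∠CGD = 64.10° ✓; |GD| = 18.00 ✗.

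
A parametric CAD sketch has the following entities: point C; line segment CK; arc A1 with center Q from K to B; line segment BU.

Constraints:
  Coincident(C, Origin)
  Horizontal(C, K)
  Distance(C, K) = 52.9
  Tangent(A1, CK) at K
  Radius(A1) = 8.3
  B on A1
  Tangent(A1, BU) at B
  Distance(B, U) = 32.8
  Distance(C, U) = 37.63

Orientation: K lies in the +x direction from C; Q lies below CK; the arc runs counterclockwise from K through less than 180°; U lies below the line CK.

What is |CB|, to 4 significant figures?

46.68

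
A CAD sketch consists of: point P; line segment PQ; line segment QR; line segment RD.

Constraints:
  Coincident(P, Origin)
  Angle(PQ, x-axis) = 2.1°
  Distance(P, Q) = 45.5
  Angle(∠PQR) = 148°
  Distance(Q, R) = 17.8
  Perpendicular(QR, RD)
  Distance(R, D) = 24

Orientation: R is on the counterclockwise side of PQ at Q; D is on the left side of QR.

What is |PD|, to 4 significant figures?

56.39

P is at the origin; PQ runs at 2.1° with length 45.5, so Q = 45.5·(cos 2.1°, sin 2.1°) = (45.47, 1.667). ∠PQR = 148.0°, so QR runs at 2.1° + (180° − 148.0°) = 34.10° from the x-axis; with |QR| = 17.8, R = Q + 17.8·(cos 34.10°, sin 34.10°) = (60.21, 11.65). QR is perpendicular to RD; with |RD| = 24.0 on the left of QR, D = R + 24.0·(-0.5606, 0.8281) = (46.75, 31.52). Then |PD| = |D − P| = 56.39.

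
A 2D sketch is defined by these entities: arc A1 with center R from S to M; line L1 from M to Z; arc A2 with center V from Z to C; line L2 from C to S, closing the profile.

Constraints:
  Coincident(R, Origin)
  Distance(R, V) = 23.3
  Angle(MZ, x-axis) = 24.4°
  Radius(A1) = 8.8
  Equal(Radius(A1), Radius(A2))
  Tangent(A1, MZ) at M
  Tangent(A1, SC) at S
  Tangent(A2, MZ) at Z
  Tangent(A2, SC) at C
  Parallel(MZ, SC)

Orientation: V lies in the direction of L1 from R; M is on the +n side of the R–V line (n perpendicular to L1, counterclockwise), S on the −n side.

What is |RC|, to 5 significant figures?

24.906

Tangency of A1 to both parallel lines with radius 8.8 puts M and S at R ± 8.8·n: M = (-3.6353, 8.0140), S = (3.6353, -8.0140). Equal radii place Z and C the same way about V: Z = V + 8.8·n = (17.584, 17.639), C = V − 8.8·n = (24.854, 1.6113). Then |RC| = |C − R| = 24.906.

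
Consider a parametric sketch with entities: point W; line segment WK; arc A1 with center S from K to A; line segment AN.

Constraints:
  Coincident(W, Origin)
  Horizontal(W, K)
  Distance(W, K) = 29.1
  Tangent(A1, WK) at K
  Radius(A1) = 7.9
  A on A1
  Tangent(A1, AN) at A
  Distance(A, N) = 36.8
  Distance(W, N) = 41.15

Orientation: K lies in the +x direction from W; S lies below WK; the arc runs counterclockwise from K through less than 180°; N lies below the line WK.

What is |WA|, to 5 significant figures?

22.280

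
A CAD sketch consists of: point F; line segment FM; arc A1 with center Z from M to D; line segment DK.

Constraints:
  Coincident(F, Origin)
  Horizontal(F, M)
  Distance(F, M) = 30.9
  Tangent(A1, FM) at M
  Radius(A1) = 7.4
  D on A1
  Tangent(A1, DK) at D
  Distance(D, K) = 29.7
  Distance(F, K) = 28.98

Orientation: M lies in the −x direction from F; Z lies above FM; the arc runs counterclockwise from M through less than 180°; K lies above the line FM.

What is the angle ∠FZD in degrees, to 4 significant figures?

20.68°

F is at the origin; FM is horizontal with |FM| = 30.9 and M on the −x side, so M = (-30.90, 0.000). Since A1 is tangent to FM there, ZM ⟂ FM, so Z = M + (0, 7.4) = (-30.90, 7.400). Since ZD ⟂ DK (tangency), |ZK| = √(7.4² + 29.7²) = 30.61 regardless of where D sits on A1. So K lies on both circle(F, 28.98) and circle(Z, 30.61); the above-FM intersection is K = (-8.103, 27.82). D is the foot of the tangent from K: D = (-24.78, 3.246).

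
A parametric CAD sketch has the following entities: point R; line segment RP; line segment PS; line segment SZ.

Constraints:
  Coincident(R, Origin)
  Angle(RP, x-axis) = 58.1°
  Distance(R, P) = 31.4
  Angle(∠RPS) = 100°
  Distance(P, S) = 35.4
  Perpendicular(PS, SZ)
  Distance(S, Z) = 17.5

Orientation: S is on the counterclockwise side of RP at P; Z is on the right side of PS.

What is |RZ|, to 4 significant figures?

63.35

R is at the origin; RP runs at 58.1° with length 31.4, so P = 31.4·(cos 58.1°, sin 58.1°) = (16.59, 26.66). ∠RPS = 100.0°, so PS runs at 58.1° + (180° − 100.0°) = 138.1° from the x-axis; with |PS| = 35.4, S = P + 35.4·(cos 138.1°, sin 138.1°) = (-9.756, 50.30). PS is perpendicular to SZ; with |SZ| = 17.5 on the right of PS, Z = S + 17.5·(0.6678, 0.7443) = (1.931, 63.32). Then |RZ| = |Z − R| = 63.35.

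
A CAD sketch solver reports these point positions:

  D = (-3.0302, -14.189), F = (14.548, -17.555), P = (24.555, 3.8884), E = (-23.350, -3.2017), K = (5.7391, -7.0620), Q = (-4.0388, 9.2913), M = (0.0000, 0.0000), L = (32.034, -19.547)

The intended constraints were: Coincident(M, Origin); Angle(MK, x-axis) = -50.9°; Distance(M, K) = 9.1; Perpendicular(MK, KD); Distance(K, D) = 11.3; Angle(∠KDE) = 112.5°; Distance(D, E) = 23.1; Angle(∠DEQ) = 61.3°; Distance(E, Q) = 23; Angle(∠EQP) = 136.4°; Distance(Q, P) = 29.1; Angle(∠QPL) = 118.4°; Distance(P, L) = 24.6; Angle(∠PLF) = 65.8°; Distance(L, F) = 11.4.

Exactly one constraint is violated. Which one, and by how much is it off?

Distance(L, F) = 11.4 — off by 6.20.

M = (0.00, 0.00) ✓; MK at -50.90° ✓; |MK| = 9.100 ✓; ∠(MK, KD) = 90.00° ✓; |KD| = 11.30 ✓; ∠KDE = 112.5° ✓; |DE| = 23.10 ✓; ∠DEQ = 61.30° ✓; |EQ| = 23.00 ✓; ∠EQP = 136.4° ✓; |QP| = 29.10 ✓; ∠QPL = 118.4° ✓; |PL| = 24.60 ✓; ∠PLF = 65.80° ✓; |LF| = 17.60 ✗.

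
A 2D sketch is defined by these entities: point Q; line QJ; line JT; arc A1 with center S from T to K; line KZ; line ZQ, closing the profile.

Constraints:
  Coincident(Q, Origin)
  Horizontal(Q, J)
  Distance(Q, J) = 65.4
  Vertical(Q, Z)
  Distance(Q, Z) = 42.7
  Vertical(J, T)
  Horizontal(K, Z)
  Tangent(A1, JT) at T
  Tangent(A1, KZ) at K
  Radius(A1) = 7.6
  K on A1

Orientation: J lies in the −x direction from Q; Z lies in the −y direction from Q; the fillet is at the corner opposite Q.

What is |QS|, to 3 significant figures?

67.6

QZ is vertical with |QZ| = 42.7 and Z on the −y side, so Z = (0.00, -42.7). The virtual corner opposite Q is at (-65.4, -42.7). Tangency of A1 to JT means the radius ST is perpendicular to JT and since A1 is tangent to KZ there, SK ⟂ KZ, with radius 7.6, so the center S sits 7.6 in from both sides at S = (-57.8, -35.1). Then |QS| = |S − Q| = 67.6.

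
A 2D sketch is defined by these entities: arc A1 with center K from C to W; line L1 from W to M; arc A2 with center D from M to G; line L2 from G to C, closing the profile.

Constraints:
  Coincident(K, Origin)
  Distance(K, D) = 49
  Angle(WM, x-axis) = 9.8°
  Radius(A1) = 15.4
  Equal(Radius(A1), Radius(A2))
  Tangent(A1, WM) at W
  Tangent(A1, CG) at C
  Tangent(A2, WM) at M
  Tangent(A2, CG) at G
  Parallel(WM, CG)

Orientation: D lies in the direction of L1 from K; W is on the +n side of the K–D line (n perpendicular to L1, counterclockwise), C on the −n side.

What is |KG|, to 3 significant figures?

51.4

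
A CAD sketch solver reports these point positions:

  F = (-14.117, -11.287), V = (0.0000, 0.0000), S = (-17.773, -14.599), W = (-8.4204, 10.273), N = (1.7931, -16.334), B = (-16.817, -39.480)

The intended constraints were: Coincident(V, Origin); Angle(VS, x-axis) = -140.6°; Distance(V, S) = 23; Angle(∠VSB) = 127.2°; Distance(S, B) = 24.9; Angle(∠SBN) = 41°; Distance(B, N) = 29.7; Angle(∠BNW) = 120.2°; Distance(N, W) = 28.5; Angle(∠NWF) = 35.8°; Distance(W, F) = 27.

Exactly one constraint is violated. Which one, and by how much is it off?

Distance(W, F) = 27 — off by 4.70.

V = (0.00, 0.00) ✓; VS at -140.6° ✓; |VS| = 23.00 ✓; ∠VSB = 127.2° ✓; |SB| = 24.90 ✓; ∠SBN = 41.00° ✓; |BN| = 29.70 ✓; ∠BNW = 120.2° ✓; |NW| = 28.50 ✓; ∠NWF = 35.80° ✓; |WF| = 22.30 ✗.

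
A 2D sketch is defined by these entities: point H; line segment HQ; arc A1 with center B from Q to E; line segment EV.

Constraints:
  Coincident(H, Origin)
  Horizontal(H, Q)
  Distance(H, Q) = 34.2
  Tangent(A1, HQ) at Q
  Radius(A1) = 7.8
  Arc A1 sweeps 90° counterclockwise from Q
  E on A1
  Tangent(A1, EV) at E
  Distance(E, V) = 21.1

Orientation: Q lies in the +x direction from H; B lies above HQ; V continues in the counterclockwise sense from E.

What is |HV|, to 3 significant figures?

51.0

On A1, Q sits at bearing -90° from B; a 90° counterclockwise sweep puts E at bearing 0°, so E = B + 7.8·(cos 0°, sin 0°) = (42.0, 7.80). The tangent condition forces BE to be normal to EV, so EV runs along (−sin 0°, cos 0°); with |EV| = 21.1, V = (42.0, 28.9). Then |HV| = |V − H| = 51.0.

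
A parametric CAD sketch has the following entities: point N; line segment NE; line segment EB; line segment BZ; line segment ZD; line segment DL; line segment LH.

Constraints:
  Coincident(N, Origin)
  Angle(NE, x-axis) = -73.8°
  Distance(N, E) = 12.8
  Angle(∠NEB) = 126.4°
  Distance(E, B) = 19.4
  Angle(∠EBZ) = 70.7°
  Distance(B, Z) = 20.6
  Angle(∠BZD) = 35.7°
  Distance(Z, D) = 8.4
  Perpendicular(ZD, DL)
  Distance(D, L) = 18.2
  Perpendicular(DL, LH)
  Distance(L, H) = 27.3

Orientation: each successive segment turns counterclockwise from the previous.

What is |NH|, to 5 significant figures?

48.346

The perpendicularity gives DL at right angles to ZD, so DL runs at -36.600°; with |DL| = 18.2, L = (31.704, -15.988). DL ⟂ LH, so LH runs at 53.400°; with |LH| = 27.3, H = (47.981, 5.9289). Then |NH| = |H − N| = 48.346.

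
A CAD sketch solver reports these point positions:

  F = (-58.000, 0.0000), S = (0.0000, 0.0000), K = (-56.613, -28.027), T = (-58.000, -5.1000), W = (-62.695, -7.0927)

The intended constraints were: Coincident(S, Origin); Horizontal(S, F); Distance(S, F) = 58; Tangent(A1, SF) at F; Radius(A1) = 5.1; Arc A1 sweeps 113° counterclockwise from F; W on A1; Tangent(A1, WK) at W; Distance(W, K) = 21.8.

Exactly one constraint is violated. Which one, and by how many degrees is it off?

Tangent(A1, WK) at W — off by 6.80°.

S = (0.00, 0.00) ✓; S.y = 0.00, F.y = 0.00 ✓; |SF| = 58.00 ✓; ∠(TF, FS) = 90.00° ✓; |TF| = 5.100 ✓; bearing(T→W) − bearing(T→F) = 113.0° ✓; |TW| = 5.100 ✓; ∠(TW, WK) = 96.80° ✗; |WK| = 21.80 ✓.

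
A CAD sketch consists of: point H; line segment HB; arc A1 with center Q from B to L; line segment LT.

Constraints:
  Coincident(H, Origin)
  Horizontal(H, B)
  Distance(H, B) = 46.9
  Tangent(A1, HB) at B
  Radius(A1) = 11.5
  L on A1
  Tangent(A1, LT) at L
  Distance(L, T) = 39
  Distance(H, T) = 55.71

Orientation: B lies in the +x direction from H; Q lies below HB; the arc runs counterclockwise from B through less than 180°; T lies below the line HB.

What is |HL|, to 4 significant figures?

36.82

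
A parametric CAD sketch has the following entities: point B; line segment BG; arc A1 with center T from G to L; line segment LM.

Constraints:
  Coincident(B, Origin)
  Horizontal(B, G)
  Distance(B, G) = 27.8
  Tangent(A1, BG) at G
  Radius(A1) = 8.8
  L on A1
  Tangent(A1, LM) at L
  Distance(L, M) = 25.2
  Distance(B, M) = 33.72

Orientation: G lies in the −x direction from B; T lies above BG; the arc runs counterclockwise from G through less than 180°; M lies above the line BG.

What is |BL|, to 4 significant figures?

20.38

Checks: |TL| = 8.800 ✓; ∠(TL, LM) = 90.00° ✓; |LM| = 25.20 ✓; |BM| = 33.72 ✓.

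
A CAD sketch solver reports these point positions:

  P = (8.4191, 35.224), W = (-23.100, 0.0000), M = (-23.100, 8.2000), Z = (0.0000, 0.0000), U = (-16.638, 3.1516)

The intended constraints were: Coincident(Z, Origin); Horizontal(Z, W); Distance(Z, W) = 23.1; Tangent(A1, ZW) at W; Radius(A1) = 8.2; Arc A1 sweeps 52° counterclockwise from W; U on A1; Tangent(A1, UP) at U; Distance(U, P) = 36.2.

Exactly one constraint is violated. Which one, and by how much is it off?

Distance(U, P) = 36.2 — off by 4.50.

Z = (0.00, 0.00) ✓; Z.y = 0.00, W.y = 0.00 ✓; |ZW| = 23.10 ✓; ∠(MW, WZ) = 90.00° ✓; |MW| = 8.200 ✓; bearing(M→U) − bearing(M→W) = 52.00° ✓; |MU| = 8.200 ✓; ∠(MU, UP) = 90.00° ✓; |UP| = 40.70 ✗.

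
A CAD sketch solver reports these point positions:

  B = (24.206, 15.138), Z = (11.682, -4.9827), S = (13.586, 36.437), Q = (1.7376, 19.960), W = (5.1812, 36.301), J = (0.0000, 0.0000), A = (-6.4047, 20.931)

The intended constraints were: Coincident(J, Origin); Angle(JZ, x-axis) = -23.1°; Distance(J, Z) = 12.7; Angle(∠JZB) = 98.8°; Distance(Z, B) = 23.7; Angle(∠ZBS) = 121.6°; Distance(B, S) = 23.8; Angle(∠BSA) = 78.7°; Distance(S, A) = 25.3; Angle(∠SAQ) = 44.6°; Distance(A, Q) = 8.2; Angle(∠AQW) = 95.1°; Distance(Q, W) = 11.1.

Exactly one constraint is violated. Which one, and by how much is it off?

Distance(Q, W) = 11.1 — off by 5.60.

J = (0.00, 0.00) ✓; JZ at -23.10° ✓; |JZ| = 12.70 ✓; ∠JZB = 98.80° ✓; |ZB| = 23.70 ✓; ∠ZBS = 121.6° ✓; |BS| = 23.80 ✓; ∠BSA = 78.70° ✓; |SA| = 25.30 ✓; ∠SAQ = 44.60° ✓; |AQ| = 8.200 ✓; ∠AQW = 95.10° ✓; |QW| = 16.70 ✗.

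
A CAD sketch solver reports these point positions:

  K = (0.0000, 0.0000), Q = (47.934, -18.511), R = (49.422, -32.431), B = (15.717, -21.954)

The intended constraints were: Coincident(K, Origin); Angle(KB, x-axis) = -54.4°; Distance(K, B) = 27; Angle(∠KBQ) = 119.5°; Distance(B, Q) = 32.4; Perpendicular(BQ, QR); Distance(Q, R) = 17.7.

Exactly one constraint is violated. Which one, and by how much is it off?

Distance(Q, R) = 17.7 — off by 3.70.

K = (0.00, 0.00) ✓; KB at -54.40° ✓; |KB| = 27.00 ✓; ∠KBQ = 119.5° ✓; |BQ| = 32.40 ✓; ∠(BQ, QR) = 90.00° ✓; |QR| = 14.00 ✗.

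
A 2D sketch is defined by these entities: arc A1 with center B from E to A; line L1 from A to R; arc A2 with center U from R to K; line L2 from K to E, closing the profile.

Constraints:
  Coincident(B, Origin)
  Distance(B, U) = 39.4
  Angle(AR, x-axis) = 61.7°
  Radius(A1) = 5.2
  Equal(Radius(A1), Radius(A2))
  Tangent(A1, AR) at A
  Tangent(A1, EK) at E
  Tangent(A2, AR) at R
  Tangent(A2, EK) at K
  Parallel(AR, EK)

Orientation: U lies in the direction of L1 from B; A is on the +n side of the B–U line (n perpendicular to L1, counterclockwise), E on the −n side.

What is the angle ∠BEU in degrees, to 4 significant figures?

82.48°

The slot axis is L1's direction at 61.7°, so u = (cos 61.7°, sin 61.7°) = (0.4741, 0.8805) and n = (−sin 61.7°, cos 61.7°) = (-0.8805, 0.4741). B is at the origin and U lies 39.4 along u from B, so U = 39.4·u = (18.68, 34.69). Tangency of A1 to both parallel lines with radius 5.2 puts A and E at B ± 5.2·n: A = (-4.578, 2.465), E = (4.578, -2.465). Then cos ∠BEU = EB·EU / (|EB||EU|), giving 82.48°.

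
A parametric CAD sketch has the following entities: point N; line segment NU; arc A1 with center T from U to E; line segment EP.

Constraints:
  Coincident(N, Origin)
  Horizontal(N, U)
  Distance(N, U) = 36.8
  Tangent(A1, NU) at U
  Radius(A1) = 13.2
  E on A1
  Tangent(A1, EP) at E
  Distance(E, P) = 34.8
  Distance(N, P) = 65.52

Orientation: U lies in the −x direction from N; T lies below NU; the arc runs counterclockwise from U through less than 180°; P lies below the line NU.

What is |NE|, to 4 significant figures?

52.21

Checks: |TE| = 13.20 ✓; ∠(TE, EP) = 90.00° ✓; |EP| = 34.80 ✓; |NP| = 65.52 ✓.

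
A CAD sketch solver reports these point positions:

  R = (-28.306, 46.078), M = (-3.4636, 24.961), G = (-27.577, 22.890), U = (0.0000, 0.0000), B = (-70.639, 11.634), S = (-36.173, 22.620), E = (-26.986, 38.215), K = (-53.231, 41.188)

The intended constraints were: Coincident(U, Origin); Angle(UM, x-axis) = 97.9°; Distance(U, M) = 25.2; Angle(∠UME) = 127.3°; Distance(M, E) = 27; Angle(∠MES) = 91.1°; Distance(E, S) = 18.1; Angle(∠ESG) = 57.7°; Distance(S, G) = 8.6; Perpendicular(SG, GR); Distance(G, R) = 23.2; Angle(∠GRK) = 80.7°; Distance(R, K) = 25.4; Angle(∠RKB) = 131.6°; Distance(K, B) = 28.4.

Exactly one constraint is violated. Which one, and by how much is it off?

Distance(K, B) = 28.4 — off by 5.90.

U = (0.00, 0.00) ✓; UM at 97.90° ✓; |UM| = 25.20 ✓; ∠UME = 127.3° ✓; |ME| = 27.00 ✓; ∠MES = 91.10° ✓; |ES| = 18.10 ✓; ∠ESG = 57.70° ✓; |SG| = 8.600 ✓; ∠(SG, GR) = 90.00° ✓; |GR| = 23.20 ✓; ∠GRK = 80.70° ✓; |RK| = 25.40 ✓; ∠RKB = 131.6° ✓; |KB| = 34.30 ✗.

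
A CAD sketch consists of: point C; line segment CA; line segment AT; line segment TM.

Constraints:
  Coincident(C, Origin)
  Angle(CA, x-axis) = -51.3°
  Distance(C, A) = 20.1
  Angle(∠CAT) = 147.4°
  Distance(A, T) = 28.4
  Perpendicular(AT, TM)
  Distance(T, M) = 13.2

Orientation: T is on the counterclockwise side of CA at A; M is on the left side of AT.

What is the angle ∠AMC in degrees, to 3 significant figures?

21.9°

C is at the origin; CA runs at -51.3° with length 20.1, so A = 20.1·(cos -51.3°, sin -51.3°) = (12.6, -15.7). ∠CAT = 147.4°, so AT runs at -51.3° + (180° − 147.4°) = -18.7° from the x-axis; with |AT| = 28.4, T = A + 28.4·(cos -18.7°, sin -18.7°) = (39.5, -24.8). AT is perpendicular to TM; with |TM| = 13.2 on the left of AT, M = T + 13.2·(0.321, 0.947) = (43.7, -12.3). Then cos ∠AMC = MA·MC / (|MA||MC|), giving 21.9°.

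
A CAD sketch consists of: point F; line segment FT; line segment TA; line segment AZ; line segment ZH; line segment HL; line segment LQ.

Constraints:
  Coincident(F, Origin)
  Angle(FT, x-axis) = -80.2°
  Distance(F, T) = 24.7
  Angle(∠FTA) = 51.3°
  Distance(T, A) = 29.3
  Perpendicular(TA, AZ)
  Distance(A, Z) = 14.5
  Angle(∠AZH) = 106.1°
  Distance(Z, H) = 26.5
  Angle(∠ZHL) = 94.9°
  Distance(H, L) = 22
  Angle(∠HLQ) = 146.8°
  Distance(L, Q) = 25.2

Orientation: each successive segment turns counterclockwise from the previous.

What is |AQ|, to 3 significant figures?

36.5

∠ZHL = 94.9° gives HL at -62.5° from the x-axis; with |HL| = 22.0, L = (0.543, -26.5). ∠HLQ = 146.8° gives LQ at -29.3° from the x-axis; with |LQ| = 25.2, Q = (22.5, -38.8). Then |AQ| = |Q − A| = 36.5.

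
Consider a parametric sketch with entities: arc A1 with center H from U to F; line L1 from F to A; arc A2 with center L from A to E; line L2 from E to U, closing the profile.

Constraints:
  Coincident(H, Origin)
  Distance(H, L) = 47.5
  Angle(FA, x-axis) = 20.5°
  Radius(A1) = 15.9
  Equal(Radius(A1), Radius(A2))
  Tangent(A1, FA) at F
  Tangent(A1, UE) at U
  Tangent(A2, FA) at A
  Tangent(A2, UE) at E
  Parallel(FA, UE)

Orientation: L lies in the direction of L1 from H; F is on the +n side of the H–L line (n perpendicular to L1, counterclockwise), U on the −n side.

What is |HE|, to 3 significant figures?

50.1

The slot axis is L1's direction at 20.5°, so u = (cos 20.5°, sin 20.5°) = (0.937, 0.350) and n = (−sin 20.5°, cos 20.5°) = (-0.350, 0.937). H is at the origin and L lies 47.5 along u from H, so L = 47.5·u = (44.5, 16.6). Tangency of A1 to both parallel lines with radius 15.9 puts F and U at H ± 15.9·n: F = (-5.57, 14.9), U = (5.57, -14.9). Equal radii place A and E the same way about L: A = L + 15.9·n = (38.9, 31.5), E = L − 15.9·n = (50.1, 1.74). Then |HE| = |E − H| = 50.1.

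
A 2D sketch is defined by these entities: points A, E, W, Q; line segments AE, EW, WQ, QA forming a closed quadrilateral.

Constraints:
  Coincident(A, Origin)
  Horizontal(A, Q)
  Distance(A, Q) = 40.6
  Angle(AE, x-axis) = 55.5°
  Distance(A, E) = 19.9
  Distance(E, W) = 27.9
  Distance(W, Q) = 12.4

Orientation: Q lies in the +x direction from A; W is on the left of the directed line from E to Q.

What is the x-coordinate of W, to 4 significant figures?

38.87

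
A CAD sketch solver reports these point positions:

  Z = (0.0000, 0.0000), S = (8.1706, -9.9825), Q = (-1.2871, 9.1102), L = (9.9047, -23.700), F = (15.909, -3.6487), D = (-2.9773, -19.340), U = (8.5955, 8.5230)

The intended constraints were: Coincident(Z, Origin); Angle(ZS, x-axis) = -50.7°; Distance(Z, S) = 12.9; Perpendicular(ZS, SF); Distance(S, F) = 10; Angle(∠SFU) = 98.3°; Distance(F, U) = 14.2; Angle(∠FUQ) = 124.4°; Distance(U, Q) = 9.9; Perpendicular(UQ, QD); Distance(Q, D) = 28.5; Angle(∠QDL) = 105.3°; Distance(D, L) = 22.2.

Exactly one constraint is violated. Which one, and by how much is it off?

Distance(D, L) = 22.2 — off by 8.60.

Z = (0.00, 0.00) ✓; ZS at -50.70° ✓; |ZS| = 12.90 ✓; ∠(ZS, SF) = 90.00° ✓; |SF| = 10.00 ✓; ∠SFU = 98.30° ✓; |FU| = 14.20 ✓; ∠FUQ = 124.4° ✓; |UQ| = 9.900 ✓; ∠(UQ, QD) = 90.00° ✓; |QD| = 28.50 ✓; ∠QDL = 105.3° ✓; |DL| = 13.60 ✗.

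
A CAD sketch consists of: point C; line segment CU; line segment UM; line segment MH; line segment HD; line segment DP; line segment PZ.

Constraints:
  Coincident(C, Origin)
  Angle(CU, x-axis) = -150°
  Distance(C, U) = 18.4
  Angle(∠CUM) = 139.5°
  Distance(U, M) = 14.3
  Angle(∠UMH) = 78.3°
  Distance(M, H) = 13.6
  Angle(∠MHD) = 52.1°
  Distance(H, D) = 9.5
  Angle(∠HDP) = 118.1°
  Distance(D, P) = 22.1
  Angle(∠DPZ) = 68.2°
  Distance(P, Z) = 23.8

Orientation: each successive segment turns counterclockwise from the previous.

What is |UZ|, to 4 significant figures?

30.86

∠HDP = 118.1° gives DP at -178.0° from the x-axis; with |DP| = 22.1, P = (-34.09, -17.08). ∠DPZ = 68.2° gives PZ at -66.20° from the x-axis; with |PZ| = 23.8, Z = (-24.48, -38.85). Then |UZ| = |Z − U| = 30.86.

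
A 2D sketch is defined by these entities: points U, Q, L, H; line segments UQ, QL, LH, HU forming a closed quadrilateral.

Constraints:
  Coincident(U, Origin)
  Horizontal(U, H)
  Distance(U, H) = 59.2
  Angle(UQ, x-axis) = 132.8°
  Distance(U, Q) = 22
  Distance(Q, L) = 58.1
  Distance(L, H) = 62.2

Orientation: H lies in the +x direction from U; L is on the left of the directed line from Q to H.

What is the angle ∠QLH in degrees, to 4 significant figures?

78.14°

Checks: |QL| = 58.10 ✓; |LH| = 62.20 ✓.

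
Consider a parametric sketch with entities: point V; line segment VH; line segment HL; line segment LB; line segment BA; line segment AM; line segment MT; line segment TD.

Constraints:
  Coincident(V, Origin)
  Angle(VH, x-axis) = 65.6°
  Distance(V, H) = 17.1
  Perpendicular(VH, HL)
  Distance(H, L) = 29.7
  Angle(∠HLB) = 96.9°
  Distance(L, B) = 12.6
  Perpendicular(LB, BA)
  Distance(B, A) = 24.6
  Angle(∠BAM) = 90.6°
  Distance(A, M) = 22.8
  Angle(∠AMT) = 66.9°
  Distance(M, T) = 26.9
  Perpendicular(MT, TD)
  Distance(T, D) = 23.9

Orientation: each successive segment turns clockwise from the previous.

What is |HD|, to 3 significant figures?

32.8

V is at the origin; VH runs at 65.6° with length 17.1, so H = (7.06, 15.6). VH ⟂ HL, so HL runs at -24.4°; with |HL| = 29.7, L = (34.1, 3.30). ∠HLB = 96.9° gives LB at -108° from the x-axis; with |LB| = 12.6, B = (30.3, -8.71). LB is perpendicular to BA, so BA runs at 162°; with |BA| = 24.6, A = (6.86, -1.32). ∠BAM = 90.6° gives AM at 73.1° from the x-axis; with |AM| = 22.8, M = (13.5, 20.5). ∠AMT = 66.9° gives MT at -40.0° from the x-axis; with |MT| = 26.9, T = (34.1, 3.21). MT is perpendicular to TD, so TD runs at -130°; with |TD| = 23.9, D = (18.7, -15.1). Then |HD| = |D − H| = 32.8.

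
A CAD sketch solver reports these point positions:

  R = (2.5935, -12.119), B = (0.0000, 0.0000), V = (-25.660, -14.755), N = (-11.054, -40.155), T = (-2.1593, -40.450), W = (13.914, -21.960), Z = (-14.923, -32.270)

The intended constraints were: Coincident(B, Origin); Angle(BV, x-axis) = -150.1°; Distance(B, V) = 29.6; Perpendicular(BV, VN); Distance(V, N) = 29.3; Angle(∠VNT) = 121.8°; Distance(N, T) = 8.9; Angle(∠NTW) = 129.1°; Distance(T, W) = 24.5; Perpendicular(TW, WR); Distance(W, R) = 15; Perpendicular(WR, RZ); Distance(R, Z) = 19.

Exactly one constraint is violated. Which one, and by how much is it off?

Distance(R, Z) = 19 — off by 7.70.

B = (0.00, 0.00) ✓; BV at -150.1° ✓; |BV| = 29.60 ✓; ∠(BV, VN) = 90.00° ✓; |VN| = 29.30 ✓; ∠VNT = 121.8° ✓; |NT| = 8.900 ✓; ∠NTW = 129.1° ✓; |TW| = 24.50 ✓; ∠(TW, WR) = 90.00° ✓; |WR| = 15.00 ✓; ∠(WR, RZ) = 90.00° ✓; |RZ| = 26.70 ✗.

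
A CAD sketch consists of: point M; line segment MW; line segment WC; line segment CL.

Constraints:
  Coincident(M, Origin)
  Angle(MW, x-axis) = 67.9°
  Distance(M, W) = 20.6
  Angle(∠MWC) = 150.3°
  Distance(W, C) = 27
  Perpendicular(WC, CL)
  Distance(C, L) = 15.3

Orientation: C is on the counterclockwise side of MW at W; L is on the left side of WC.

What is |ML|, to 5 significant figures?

45.182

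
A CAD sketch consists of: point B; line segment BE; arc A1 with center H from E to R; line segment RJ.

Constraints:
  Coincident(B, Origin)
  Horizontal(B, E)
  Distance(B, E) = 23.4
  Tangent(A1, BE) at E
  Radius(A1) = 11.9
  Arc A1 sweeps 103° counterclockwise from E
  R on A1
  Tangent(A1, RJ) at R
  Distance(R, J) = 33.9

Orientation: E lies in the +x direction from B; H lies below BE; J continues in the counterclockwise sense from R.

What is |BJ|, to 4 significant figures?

51.42

B is at the origin; BE is horizontal with |BE| = 23.4 and E on the +x side, so E = (23.40, 0.000). Since A1 is tangent to BE there, HE ⟂ BE, so H = E + (0, -11.9) = (23.40, -11.90). On A1, E sits at bearing 90° from H; a 103° counterclockwise sweep puts R at bearing 193°, so R = H + 11.9·(cos 193°, sin 193°) = (11.80, -14.58). The tangent condition forces HR to be normal to RJ, so RJ runs along (−sin 193°, cos 193°); with |RJ| = 33.9, J = (19.43, -47.61). Then |BJ| = |J − B| = 51.42.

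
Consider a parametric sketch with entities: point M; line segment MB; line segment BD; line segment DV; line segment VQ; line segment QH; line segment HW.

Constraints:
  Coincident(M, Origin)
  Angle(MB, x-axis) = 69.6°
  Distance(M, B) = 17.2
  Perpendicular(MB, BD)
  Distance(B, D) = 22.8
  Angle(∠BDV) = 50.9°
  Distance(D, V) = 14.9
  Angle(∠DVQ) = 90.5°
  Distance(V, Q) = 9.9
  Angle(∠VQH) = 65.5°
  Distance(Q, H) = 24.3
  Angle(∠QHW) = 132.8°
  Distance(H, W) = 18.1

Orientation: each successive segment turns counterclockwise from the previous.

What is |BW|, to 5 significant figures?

44.317

∠VQH = 65.5° gives QH at 132.70° from the x-axis; with |QH| = 24.3, H = (-17.672, 30.906). ∠QHW = 132.8° gives HW at 179.90° from the x-axis; with |HW| = 18.1, W = (-35.772, 30.937). Then |BW| = |W − B| = 44.317.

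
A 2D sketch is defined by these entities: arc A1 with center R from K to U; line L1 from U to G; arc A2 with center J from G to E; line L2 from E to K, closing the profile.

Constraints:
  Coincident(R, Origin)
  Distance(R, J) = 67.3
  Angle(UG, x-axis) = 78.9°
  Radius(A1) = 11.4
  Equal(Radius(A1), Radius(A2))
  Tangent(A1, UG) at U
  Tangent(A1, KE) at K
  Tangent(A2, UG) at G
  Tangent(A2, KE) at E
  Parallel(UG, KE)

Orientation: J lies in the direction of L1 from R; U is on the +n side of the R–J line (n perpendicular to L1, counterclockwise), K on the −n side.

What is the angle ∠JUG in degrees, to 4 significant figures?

9.614°

The slot axis is L1's direction at 78.9°, so u = (cos 78.9°, sin 78.9°) = (0.1925, 0.9813) and n = (−sin 78.9°, cos 78.9°) = (-0.9813, 0.1925). R is at the origin and J lies 67.3 along u from R, so J = 67.3·u = (12.96, 66.04). Tangency of A1 to both parallel lines with radius 11.4 puts U and K at R ± 11.4·n: U = (-11.19, 2.195), K = (11.19, -2.195). Equal radii place G and E the same way about J: G = J + 11.4·n = (1.770, 68.24), E = J − 11.4·n = (24.14, 63.85). Then cos ∠JUG = UJ·UG / (|UJ||UG|), giving 9.614°.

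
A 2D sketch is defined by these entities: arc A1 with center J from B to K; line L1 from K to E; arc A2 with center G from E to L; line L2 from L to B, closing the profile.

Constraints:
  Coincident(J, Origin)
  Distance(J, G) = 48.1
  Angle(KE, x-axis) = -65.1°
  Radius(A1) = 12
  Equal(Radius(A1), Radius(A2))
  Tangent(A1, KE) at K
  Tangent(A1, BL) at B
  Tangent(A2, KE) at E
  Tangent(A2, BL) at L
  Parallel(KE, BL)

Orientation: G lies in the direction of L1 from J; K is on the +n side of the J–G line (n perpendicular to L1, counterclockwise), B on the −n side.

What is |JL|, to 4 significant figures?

49.57

The slot axis is L1's direction at -65.1°, so u = (cos -65.1°, sin -65.1°) = (0.4210, -0.9070) and n = (−sin -65.1°, cos -65.1°) = (0.9070, 0.4210). J is at the origin and G lies 48.1 along u from J, so G = 48.1·u = (20.25, -43.63). Tangency of A1 to both parallel lines with radius 12.0 puts K and B at J ± 12.0·n: K = (10.88, 5.052), B = (-10.88, -5.052). Equal radii place E and L the same way about G: E = G + 12.0·n = (31.14, -38.58), L = G − 12.0·n = (9.367, -48.68). Then |JL| = |L − J| = 49.57.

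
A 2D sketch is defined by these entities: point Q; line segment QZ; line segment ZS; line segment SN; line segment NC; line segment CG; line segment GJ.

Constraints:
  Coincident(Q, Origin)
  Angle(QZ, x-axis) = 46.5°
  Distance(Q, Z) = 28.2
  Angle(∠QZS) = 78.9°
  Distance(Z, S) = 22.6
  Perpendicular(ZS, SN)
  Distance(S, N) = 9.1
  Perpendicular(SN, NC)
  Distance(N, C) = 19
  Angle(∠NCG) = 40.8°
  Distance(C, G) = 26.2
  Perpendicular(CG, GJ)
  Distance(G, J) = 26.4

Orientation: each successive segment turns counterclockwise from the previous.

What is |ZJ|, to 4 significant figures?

42.41

Q is at the origin; QZ runs at 46.5° with length 28.2, so Z = (19.41, 20.46). ∠QZS = 78.9° gives ZS at 147.6° from the x-axis; with |ZS| = 22.6, S = (0.3298, 32.57). The perpendicularity gives SN at right angles to ZS, so SN runs at -122.4°; with |SN| = 9.1, N = (-4.546, 24.88). SN is perpendicular to NC, so NC runs at -32.40°; with |NC| = 19.0, C = (11.50, 14.70). ∠NCG = 40.8° gives CG at 106.8° from the x-axis; with |CG| = 26.2, G = (3.923, 39.78). CG is perpendicular to GJ, so GJ runs at -163.2°; with |GJ| = 26.4, J = (-21.35, 32.15). Then |ZJ| = |J − Z| = 42.41.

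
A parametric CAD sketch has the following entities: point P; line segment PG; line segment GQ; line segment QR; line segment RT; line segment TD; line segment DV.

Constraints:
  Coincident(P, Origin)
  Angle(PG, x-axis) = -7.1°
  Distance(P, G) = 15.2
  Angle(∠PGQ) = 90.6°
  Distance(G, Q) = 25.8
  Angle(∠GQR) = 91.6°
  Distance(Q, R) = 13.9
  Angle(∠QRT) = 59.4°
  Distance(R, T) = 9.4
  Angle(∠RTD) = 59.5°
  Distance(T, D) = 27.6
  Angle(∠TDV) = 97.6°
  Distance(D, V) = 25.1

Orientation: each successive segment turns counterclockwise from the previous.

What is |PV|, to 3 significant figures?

57.4

∠RTD = 59.5° gives TD at 51.8° from the x-axis; with |TD| = 27.6, D = (25.3, 38.9). ∠TDV = 97.6° gives DV at 134° from the x-axis; with |DV| = 25.1, V = (7.81, 56.9). Then |PV| = |V − P| = 57.4.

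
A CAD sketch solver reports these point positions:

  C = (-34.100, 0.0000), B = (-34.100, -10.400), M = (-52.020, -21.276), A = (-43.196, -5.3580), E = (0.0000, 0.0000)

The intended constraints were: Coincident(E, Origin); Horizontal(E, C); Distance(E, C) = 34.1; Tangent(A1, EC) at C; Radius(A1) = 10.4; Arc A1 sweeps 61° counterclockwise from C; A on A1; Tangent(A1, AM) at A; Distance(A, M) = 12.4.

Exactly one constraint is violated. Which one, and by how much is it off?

Distance(A, M) = 12.4 — off by 5.80.

E = (0.00, 0.00) ✓; E.y = 0.00, C.y = 0.00 ✓; |EC| = 34.10 ✓; ∠(BC, CE) = 90.00° ✓; |BC| = 10.40 ✓; bearing(B→A) − bearing(B→C) = 61.00° ✓; |BA| = 10.40 ✓; ∠(BA, AM) = 90.00° ✓; |AM| = 18.20 ✗.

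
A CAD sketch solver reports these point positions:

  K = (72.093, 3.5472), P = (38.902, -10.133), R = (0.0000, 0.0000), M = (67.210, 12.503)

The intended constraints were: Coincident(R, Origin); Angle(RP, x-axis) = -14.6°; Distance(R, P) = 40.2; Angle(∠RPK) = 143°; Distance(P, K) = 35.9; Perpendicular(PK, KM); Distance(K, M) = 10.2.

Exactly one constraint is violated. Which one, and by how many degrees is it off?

Perpendicular(PK, KM) — off by 6.20°.

R = (0.00, 0.00) ✓; RP at -14.60° ✓; |RP| = 40.20 ✓; ∠RPK = 143.0° ✓; |PK| = 35.90 ✓; ∠(PK, KM) = 96.20° ✗; |KM| = 10.20 ✓.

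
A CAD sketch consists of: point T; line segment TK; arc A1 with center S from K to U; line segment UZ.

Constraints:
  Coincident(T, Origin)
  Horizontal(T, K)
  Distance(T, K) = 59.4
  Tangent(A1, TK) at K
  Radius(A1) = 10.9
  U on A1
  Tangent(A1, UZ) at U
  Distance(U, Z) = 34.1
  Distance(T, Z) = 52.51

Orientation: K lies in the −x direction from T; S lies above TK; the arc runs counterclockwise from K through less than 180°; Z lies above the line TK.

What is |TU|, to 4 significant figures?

49.80

T is at the origin; TK is horizontal with |TK| = 59.4 and K on the −x side, so K = (-59.40, 0.000). Since A1 is tangent to TK there, SK ⟂ TK, so S = K + (0, 10.9) = (-59.40, 10.90). Since SU ⟂ UZ (tangency), |SZ| = √(10.9² + 34.1²) = 35.80 regardless of where U sits on A1. So Z lies on both circle(T, 52.51) and circle(S, 35.80); the above-TK intersection is Z = (-36.13, 38.10). U is the foot of the tangent from Z: U = (-49.35, 6.673).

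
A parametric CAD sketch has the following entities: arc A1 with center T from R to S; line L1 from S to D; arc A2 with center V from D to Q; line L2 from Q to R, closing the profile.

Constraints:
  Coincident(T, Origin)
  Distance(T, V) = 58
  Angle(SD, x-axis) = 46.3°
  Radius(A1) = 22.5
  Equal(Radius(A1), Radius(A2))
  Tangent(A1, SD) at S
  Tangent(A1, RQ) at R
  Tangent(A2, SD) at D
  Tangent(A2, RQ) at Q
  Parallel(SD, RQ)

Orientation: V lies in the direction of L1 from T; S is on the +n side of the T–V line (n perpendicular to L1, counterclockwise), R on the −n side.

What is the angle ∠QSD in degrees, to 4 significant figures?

37.81°

Tangency of A1 to both parallel lines with radius 22.5 puts S and R at T ± 22.5·n: S = (-16.27, 15.54), R = (16.27, -15.54). Equal radii place D and Q the same way about V: D = V + 22.5·n = (23.80, 57.48), Q = V − 22.5·n = (56.34, 26.39). Then cos ∠QSD = SQ·SD / (|SQ||SD|), giving 37.81°.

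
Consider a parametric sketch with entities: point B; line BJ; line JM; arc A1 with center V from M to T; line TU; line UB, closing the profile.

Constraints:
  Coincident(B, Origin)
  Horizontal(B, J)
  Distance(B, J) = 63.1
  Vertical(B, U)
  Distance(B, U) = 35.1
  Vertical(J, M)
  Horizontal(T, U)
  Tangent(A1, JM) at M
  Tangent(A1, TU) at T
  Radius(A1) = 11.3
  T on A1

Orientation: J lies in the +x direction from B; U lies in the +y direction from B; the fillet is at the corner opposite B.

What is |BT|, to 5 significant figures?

62.572

The virtual corner opposite B is at (63.100, 35.100). Since A1 is tangent to JM there, VM ⟂ JM and the tangent condition forces VT to be normal to TU, with radius 11.3, so the center V sits 11.3 in from both sides at V = (51.800, 23.800). That places the tangent points at M = (63.100, 23.800) on JM and T = (51.800, 35.100) on TU. Then |BT| = |T − B| = 62.572.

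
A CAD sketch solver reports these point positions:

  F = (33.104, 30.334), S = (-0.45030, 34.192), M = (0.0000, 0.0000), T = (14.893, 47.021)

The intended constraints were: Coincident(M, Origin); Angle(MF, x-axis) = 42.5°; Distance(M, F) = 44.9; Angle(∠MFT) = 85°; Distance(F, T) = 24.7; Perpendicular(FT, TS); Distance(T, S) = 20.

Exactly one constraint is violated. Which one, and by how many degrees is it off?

Perpendicular(FT, TS) — off by 7.60°.

M = (0.00, 0.00) ✓; MF at 42.50° ✓; |MF| = 44.90 ✓; ∠MFT = 85.00° ✓; |FT| = 24.70 ✓; ∠(FT, TS) = 82.40° ✗; |TS| = 20.00 ✓.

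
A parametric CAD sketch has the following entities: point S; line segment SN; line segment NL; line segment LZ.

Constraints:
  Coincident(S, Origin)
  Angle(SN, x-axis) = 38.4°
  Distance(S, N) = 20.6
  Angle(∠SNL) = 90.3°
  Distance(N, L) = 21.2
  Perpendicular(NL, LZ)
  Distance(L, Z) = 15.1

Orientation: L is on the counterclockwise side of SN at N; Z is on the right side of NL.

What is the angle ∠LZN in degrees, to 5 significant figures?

54.539°

S is at the origin; SN runs at 38.4° with length 20.6, so N = 20.6·(cos 38.4°, sin 38.4°) = (16.144, 12.796). ∠SNL = 90.3°, so NL runs at 38.4° + (180° − 90.3°) = 128.10° from the x-axis; with |NL| = 21.2, L = N + 21.2·(cos 128.10°, sin 128.10°) = (3.0629, 29.479). The perpendicularity gives LZ at right angles to NL; with |LZ| = 15.1 on the right of NL, Z = L + 15.1·(0.78694, 0.61704) = (14.946, 38.796). Then cos ∠LZN = ZL·ZN / (|ZL||ZN|), giving 54.539°.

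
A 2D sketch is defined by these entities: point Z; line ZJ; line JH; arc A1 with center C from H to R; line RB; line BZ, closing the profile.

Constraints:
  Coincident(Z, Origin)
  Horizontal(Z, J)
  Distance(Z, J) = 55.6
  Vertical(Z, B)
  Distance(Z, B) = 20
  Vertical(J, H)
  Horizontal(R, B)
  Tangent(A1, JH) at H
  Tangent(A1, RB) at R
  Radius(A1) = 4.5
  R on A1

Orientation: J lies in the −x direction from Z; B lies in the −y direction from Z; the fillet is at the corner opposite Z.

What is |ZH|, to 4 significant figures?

57.72

Z is at the origin; ZJ is horizontal with |ZJ| = 55.6 and J on the −x side, so J = (-55.60, 0.000). Z and B share the same x with |ZB| = 20.0 and B on the −y side, so B = (0.000, -20.00). The virtual corner opposite Z is at (-55.60, -20.00). A1 meets JH tangentially, so CH is at right angles to JH and tangency of A1 to RB means the radius CR is perpendicular to RB, with radius 4.5, so the center C sits 4.5 in from both sides at C = (-51.10, -15.50). That places the tangent points at H = (-55.60, -15.50) on JH and R = (-51.10, -20.00) on RB. Then |ZH| = |H − Z| = 57.72.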